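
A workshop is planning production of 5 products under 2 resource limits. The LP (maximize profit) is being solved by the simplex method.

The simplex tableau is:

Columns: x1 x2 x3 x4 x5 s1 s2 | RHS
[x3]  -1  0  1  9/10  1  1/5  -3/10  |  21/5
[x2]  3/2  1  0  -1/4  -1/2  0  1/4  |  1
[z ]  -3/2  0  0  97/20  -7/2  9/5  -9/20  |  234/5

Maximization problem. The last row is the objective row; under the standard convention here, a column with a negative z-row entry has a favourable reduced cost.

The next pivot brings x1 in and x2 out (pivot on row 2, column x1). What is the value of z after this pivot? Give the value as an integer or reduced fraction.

Minimum ratio for x1: 1/(3/2) = 2/3.
z changes by −(z-row coeff of x1)·ratio = −(-3/2)·(2/3) = 1.
New z = 234/5 + 1 = 239/5.

239/5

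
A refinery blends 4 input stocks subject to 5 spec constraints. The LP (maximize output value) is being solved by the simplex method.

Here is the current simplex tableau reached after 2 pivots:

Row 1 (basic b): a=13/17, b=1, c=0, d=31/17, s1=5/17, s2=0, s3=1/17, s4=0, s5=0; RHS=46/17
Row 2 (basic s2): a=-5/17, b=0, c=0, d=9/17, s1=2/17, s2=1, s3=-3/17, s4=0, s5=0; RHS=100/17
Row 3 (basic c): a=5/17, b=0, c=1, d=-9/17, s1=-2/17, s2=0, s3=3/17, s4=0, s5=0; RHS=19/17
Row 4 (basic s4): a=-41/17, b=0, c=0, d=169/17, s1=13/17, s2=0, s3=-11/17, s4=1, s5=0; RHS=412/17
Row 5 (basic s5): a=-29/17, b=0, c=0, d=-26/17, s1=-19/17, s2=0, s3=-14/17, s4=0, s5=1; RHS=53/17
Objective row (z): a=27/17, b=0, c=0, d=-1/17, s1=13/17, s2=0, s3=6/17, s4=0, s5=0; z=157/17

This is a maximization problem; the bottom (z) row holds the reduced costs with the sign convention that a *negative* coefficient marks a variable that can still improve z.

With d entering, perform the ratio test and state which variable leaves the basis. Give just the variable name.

b

Ratios: row 1 (b): (46/17)/(31/17) = 46/31; row 2 (s2): (100/17)/(9/17) = 100/9; row 3 (c): entry -9/17 ≤ 0, skip; row 4 (s4): (412/17)/(169/17) = 412/169; row 5 (s5): entry -26/17 ≤ 0, skip.
Minimum ratio 46/31 is in the b row, so b leaves.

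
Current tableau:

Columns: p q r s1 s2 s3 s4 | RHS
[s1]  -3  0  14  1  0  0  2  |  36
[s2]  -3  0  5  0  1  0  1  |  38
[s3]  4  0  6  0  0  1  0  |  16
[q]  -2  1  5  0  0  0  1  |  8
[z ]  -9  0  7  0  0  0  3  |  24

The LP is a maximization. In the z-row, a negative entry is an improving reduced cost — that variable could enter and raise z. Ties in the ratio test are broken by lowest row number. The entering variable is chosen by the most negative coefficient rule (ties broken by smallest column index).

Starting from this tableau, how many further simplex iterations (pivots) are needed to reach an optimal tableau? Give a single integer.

1

pivot: p in, s3 out → z = 60
No improving column remains; optimal.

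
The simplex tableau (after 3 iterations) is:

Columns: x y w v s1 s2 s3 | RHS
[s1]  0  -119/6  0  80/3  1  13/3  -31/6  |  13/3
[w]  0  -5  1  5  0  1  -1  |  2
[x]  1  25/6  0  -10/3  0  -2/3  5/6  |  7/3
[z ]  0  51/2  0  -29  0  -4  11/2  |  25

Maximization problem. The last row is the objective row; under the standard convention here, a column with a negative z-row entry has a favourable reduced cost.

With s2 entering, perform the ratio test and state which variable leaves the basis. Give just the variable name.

Ratios: row 1 (s1): (13/3)/(13/3) = 1; row 2 (w): 2/1 = 2; row 3 (x): entry -2/3 ≤ 0, skip.
Minimum ratio 1 is in the s1 row, so s1 leaves.

s1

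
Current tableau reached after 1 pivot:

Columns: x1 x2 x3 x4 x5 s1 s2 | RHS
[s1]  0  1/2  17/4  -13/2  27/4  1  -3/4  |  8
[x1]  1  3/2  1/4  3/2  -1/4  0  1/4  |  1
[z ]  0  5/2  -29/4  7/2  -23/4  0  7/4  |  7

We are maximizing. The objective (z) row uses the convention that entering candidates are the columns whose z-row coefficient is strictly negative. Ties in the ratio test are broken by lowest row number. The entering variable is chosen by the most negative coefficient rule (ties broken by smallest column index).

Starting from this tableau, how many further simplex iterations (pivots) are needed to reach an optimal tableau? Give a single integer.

2

pivot: x3 in, s1 out → z = 351/17
pivot: x4 in, x1 out → z = 729/32
No improving column remains; optimal.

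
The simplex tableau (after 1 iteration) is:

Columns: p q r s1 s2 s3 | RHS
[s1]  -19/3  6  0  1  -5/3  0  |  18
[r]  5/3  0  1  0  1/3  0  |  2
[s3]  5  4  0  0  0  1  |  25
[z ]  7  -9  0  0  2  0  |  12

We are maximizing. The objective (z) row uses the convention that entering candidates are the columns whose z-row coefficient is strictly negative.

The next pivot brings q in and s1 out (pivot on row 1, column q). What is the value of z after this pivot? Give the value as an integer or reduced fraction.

39

Minimum ratio for q: 18/6 = 3.
z changes by −(z-row coeff of q)·ratio = −(-9)·3 = 27.
New z = 12 + 27 = 39.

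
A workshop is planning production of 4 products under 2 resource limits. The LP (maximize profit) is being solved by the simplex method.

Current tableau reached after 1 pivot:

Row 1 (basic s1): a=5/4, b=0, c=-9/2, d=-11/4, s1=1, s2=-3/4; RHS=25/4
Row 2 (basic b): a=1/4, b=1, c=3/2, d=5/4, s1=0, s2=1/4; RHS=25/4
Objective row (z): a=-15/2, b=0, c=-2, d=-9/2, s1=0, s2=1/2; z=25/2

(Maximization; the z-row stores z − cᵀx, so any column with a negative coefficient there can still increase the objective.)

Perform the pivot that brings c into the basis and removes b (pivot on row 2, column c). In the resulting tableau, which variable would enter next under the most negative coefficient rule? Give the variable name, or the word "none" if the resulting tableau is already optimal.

a

Pivot element 3/2. New z-row = old z-row − (-2)·(row 2/(3/2)).
Updated z-row coefficients: a: -43/6, b: 4/3, c: 0, d: -17/6, s1: 0, s2: 5/6.
The most negative is -43/6 in column a, so a would enter next.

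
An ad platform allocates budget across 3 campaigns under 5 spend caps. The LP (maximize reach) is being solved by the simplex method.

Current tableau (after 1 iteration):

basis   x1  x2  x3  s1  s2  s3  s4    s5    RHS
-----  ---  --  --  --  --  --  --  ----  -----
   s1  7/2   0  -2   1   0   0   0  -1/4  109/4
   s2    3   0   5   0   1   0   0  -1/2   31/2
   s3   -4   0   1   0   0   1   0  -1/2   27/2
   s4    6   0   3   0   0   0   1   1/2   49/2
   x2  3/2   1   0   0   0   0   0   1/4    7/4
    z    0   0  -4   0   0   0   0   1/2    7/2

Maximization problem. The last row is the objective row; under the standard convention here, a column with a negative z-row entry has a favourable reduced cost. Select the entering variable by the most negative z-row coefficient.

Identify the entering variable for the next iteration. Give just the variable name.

x3

Objective-row coefficients: x1: 0, x2: 0, x3: -4, s1: 0, s2: 0, s3: 0, s4: 0, s5: 1/2.
The most negative is -4 in column x3, so x3 enters.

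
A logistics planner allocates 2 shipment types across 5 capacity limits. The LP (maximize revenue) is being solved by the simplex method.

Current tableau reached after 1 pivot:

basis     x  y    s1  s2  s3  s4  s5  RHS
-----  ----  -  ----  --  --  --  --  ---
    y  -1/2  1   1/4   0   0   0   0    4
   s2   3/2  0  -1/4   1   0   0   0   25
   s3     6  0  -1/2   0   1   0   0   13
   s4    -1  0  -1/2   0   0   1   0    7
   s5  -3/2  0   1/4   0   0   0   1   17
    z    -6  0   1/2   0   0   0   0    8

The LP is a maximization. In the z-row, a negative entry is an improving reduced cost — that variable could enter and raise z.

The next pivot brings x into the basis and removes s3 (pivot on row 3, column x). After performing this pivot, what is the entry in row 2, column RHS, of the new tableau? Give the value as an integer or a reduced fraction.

87/4

Pivot element is row 3, column x: 6.
Normalize row 3: new (row 3, RHS) = 13/6 = 13/6.
row 2 ← row 2 − (3/2)·(new row 3): 25 − (3/2)·(13/6) = 87/4.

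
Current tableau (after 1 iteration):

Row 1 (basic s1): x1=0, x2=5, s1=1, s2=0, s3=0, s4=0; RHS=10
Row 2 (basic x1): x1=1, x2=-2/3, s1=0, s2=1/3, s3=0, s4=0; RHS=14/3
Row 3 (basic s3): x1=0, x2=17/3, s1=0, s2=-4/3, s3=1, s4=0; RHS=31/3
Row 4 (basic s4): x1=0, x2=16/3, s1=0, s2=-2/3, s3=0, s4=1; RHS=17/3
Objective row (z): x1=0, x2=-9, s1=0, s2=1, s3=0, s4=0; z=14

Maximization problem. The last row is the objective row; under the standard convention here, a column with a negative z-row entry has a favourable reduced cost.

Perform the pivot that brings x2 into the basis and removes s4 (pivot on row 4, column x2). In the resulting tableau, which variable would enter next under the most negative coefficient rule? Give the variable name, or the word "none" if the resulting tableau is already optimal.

Pivot element 16/3. New z-row = old z-row − (-9)·(row 4/(16/3)).
Updated z-row coefficients: x1: 0, x2: 0, s1: 0, s2: -1/8, s3: 0, s4: 27/16.
The most negative is -1/8 in column s2, so s2 would enter next.

s2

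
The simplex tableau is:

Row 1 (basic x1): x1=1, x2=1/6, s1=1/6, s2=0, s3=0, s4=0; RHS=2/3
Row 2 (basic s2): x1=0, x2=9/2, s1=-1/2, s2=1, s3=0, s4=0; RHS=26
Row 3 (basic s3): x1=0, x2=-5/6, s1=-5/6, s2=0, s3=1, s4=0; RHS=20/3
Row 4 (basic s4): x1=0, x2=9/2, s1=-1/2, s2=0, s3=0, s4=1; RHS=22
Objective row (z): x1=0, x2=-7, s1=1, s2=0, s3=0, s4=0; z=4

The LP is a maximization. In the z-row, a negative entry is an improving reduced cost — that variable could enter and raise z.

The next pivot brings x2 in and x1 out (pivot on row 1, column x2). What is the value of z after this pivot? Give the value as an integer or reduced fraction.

32

Minimum ratio for x2: (2/3)/(1/6) = 4.
z changes by −(z-row coeff of x2)·ratio = −(-7)·4 = 28.
New z = 4 + 28 = 32.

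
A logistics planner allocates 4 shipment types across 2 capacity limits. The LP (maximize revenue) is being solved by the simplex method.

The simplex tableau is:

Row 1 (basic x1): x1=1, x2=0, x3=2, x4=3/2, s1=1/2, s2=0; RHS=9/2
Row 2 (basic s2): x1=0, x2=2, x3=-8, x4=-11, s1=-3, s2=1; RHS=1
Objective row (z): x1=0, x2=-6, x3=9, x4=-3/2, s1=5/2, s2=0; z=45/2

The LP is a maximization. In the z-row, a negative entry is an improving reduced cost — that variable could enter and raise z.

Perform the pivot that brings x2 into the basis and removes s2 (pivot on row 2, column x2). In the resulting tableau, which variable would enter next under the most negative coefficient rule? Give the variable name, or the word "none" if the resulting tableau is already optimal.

Pivot element 2. New z-row = old z-row − (-6)·(row 2/2).
Updated z-row coefficients: x1: 0, x2: 0, x3: -15, x4: -69/2, s1: -13/2, s2: 3.
The most negative is -69/2 in column x4, so x4 would enter next.

x4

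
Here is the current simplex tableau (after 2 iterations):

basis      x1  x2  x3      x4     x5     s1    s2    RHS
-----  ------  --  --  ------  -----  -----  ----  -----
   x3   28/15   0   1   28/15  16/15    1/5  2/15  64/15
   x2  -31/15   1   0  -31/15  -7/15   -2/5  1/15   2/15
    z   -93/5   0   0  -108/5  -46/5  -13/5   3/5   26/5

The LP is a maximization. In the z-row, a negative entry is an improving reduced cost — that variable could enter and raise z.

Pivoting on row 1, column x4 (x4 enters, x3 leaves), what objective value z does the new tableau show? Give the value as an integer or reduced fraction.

Minimum ratio for x4: (64/15)/(28/15) = 16/7.
z changes by −(z-row coeff of x4)·ratio = −(-108/5)·(16/7) = 1728/35.
New z = 26/5 + (1728/35) = 382/7.

382/7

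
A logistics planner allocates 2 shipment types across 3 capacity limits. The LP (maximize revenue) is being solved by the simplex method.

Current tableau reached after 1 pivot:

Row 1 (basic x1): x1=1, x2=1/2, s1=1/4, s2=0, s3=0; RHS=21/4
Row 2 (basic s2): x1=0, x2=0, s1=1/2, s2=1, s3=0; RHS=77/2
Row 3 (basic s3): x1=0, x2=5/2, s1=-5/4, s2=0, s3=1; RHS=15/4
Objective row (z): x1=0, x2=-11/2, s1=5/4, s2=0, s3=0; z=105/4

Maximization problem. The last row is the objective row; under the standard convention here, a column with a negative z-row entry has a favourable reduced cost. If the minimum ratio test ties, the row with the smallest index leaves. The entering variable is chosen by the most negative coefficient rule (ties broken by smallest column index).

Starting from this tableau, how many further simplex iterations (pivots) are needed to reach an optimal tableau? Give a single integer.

2

pivot: x2 in, s3 out → z = 69/2
pivot: s1 in, x1 out → z = 48
No improving column remains; optimal.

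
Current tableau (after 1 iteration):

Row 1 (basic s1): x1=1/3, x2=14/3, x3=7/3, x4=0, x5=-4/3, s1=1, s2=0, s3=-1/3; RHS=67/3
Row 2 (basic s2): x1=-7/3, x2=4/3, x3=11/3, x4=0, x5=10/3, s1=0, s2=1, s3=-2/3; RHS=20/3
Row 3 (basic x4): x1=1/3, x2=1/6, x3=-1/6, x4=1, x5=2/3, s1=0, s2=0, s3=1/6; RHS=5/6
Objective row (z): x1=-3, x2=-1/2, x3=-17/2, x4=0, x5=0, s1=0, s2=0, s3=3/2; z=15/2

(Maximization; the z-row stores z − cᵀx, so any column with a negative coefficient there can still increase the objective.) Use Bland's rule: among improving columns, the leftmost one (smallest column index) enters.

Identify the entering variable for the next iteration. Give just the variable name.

x1

Objective-row coefficients: x1: -3, x2: -1/2, x3: -17/2, x4: 0, x5: 0, s1: 0, s2: 0, s3: 3/2.
Improving columns: x1, x2, x3. Bland's rule picks the smallest column index → x1.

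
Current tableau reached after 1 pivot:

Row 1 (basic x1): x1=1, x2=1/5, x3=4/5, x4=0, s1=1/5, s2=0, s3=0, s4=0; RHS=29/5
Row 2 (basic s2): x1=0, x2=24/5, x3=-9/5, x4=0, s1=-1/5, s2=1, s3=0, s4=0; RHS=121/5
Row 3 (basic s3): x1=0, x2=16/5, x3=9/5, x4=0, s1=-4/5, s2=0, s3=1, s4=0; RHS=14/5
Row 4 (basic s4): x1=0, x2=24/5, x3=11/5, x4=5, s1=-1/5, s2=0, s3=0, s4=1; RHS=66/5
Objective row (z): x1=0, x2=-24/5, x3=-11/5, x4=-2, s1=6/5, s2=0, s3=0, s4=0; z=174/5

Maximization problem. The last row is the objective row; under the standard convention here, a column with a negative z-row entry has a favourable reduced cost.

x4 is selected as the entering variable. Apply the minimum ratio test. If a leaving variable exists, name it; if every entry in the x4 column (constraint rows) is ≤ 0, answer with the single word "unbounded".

Ratios: row 1 (x1): entry 0 ≤ 0, skip; row 2 (s2): entry 0 ≤ 0, skip; row 3 (s3): entry 0 ≤ 0, skip; row 4 (s4): (66/5)/5 = 66/25.
Minimum ratio is in the s4 row, so s4 leaves.

s4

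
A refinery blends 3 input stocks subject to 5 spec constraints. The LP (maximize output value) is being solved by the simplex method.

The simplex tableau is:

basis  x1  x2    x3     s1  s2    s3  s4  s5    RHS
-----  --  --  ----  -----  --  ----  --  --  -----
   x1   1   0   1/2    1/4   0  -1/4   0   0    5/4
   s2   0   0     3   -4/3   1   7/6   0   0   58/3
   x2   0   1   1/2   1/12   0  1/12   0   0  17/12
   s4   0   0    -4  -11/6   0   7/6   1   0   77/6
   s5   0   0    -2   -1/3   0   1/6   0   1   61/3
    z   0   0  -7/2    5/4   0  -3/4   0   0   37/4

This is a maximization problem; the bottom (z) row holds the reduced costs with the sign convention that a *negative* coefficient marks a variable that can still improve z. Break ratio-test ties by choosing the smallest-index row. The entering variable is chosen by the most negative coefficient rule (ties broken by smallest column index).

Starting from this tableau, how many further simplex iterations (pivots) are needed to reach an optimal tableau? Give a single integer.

3

pivot: x3 in, x1 out → z = 18
pivot: s3 in, x2 out → z = 77/4
pivot: x1 in, s4 out → z = 235/11
No improving column remains; optimal.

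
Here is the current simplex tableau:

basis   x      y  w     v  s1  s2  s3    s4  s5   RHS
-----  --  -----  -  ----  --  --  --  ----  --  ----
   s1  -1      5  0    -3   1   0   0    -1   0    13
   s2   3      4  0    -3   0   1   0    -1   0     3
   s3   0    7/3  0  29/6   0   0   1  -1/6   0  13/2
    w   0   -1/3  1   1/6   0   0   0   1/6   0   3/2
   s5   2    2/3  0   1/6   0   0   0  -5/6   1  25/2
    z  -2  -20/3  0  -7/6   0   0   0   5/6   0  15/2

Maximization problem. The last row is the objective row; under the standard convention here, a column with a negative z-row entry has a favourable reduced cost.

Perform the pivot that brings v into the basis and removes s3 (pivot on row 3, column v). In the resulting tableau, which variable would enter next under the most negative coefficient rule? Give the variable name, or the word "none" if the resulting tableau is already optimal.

Pivot element 29/6. New z-row = old z-row − (-7/6)·(row 3/(29/6)).
Updated z-row coefficients: x: -2, y: -177/29, w: 0, v: 0, s1: 0, s2: 0, s3: 7/29, s4: 23/29, s5: 0.
The most negative is -177/29 in column y, so y would enter next.

y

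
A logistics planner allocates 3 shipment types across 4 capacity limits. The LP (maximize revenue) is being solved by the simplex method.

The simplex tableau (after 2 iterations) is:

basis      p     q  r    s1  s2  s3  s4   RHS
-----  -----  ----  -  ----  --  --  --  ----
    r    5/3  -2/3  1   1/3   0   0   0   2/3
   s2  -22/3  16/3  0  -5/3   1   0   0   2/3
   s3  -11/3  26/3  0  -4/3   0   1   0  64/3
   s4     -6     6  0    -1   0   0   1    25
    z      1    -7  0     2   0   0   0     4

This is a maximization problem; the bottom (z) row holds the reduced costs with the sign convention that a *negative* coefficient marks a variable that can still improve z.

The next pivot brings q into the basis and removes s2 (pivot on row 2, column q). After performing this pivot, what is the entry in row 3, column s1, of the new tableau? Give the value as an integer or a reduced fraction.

Pivot element is row 2, column q: 16/3.
Normalize row 2: new (row 2, s1) = (-5/3)/(16/3) = -5/16.
row 3 ← row 3 − (26/3)·(new row 2): -4/3 − (26/3)·(-5/16) = 11/8.

11/8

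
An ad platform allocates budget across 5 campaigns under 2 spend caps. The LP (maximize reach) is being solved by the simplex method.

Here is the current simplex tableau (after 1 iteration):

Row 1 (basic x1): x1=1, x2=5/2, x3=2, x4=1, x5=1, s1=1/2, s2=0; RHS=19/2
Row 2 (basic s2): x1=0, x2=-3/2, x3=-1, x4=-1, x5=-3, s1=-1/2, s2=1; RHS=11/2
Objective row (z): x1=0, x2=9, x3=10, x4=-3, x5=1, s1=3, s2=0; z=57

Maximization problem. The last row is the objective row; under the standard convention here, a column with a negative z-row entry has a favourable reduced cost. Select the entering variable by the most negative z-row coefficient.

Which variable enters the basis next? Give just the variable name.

Objective-row coefficients: x1: 0, x2: 9, x3: 10, x4: -3, x5: 1, s1: 3, s2: 0.
The most negative is -3 in column x4, so x4 enters.

x4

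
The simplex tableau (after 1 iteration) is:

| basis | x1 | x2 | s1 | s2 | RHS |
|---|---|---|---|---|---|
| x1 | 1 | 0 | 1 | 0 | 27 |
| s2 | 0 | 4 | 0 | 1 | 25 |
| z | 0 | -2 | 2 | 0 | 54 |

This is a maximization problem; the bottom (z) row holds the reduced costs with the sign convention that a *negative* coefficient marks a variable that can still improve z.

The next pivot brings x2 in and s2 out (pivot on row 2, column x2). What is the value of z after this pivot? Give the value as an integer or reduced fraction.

133/2

Minimum ratio for x2: 25/4 = 25/4.
z changes by −(z-row coeff of x2)·ratio = −(-2)·(25/4) = 25/2.
New z = 54 + (25/2) = 133/2.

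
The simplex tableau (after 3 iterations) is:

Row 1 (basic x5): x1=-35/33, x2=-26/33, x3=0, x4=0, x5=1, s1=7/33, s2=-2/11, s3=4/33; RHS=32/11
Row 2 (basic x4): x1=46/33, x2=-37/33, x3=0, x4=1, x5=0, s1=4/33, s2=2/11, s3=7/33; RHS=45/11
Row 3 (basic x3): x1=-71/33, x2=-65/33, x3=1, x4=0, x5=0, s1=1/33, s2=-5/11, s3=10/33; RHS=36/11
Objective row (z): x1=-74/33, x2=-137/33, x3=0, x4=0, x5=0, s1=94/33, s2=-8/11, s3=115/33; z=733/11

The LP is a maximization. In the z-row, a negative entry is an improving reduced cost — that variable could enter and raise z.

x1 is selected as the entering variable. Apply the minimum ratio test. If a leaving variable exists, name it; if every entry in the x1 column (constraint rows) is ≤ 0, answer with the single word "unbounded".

Ratios: row 1 (x5): entry -35/33 ≤ 0, skip; row 2 (x4): (45/11)/(46/33) = 135/46; row 3 (x3): entry -71/33 ≤ 0, skip.
Minimum ratio is in the x4 row, so x4 leaves.

x4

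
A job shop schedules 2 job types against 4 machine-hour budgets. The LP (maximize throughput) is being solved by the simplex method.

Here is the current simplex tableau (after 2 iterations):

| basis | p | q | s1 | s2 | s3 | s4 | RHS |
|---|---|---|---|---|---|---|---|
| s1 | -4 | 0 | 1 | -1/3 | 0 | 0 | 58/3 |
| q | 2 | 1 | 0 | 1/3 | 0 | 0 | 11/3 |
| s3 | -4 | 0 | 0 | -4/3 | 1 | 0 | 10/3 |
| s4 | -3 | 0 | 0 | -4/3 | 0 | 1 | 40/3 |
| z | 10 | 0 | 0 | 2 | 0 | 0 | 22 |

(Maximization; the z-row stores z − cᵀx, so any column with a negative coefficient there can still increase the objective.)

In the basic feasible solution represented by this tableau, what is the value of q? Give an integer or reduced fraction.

q is basic (row 2); its value is the RHS of that row: 11/3.

11/3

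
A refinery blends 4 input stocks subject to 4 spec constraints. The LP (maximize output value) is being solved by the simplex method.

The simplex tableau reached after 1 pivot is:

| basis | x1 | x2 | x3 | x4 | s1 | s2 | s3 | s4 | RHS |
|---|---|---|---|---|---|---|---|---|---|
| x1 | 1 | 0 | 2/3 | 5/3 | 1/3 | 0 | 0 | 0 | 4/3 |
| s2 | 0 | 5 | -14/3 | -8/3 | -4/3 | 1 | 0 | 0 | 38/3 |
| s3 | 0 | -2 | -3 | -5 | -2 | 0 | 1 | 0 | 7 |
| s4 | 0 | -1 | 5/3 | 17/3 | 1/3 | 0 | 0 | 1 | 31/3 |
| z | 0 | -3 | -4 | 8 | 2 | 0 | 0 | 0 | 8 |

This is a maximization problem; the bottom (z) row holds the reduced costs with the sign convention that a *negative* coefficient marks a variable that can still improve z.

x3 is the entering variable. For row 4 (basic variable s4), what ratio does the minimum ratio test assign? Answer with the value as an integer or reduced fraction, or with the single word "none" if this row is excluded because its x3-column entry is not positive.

Ratio = RHS / (x3 entry) = (31/3) / (5/3) = 31/5.

31/5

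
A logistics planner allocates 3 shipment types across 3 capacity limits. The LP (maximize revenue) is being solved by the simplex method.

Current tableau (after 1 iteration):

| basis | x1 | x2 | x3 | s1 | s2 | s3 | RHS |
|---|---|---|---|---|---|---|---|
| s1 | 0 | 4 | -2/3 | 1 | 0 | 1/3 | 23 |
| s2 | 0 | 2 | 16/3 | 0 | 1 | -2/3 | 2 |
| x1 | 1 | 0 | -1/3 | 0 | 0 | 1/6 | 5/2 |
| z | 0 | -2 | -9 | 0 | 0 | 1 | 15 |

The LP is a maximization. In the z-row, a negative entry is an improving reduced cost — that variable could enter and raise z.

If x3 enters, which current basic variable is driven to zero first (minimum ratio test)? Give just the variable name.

s2

Ratios: row 1 (s1): entry -2/3 ≤ 0, skip; row 2 (s2): 2/(16/3) = 3/8; row 3 (x1): entry -1/3 ≤ 0, skip.
Minimum ratio 3/8 is in the s2 row, so s2 leaves.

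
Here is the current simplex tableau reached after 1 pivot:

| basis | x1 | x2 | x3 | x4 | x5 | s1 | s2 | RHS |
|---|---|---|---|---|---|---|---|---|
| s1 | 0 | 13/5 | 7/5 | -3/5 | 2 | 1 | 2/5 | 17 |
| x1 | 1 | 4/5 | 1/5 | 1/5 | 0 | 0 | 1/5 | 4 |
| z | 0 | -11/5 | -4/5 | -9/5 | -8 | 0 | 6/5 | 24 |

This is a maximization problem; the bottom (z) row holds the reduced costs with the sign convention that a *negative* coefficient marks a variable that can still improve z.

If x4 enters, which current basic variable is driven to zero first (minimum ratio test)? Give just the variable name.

Ratios: row 1 (s1): entry -3/5 ≤ 0, skip; row 2 (x1): 4/(1/5) = 20.
Minimum ratio 20 is in the x1 row, so x1 leaves.

x1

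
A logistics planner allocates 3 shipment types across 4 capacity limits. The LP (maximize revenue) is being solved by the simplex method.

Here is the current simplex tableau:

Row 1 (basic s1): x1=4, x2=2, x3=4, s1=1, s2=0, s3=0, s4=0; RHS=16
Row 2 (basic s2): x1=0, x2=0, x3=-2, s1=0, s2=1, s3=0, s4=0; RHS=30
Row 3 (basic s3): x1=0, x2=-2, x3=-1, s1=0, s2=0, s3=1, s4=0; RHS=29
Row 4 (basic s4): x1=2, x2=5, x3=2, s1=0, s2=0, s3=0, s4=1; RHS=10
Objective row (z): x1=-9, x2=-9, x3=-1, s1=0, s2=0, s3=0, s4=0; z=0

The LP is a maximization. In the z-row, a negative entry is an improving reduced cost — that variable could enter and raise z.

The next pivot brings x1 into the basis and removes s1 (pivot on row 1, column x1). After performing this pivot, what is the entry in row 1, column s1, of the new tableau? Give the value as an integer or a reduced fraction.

1/4

Pivot element is row 1, column x1: 4.
Normalize row 1: new (row 1, s1) = 1/4 = 1/4.
Row 1 is the pivot row, so the entry is 1/4.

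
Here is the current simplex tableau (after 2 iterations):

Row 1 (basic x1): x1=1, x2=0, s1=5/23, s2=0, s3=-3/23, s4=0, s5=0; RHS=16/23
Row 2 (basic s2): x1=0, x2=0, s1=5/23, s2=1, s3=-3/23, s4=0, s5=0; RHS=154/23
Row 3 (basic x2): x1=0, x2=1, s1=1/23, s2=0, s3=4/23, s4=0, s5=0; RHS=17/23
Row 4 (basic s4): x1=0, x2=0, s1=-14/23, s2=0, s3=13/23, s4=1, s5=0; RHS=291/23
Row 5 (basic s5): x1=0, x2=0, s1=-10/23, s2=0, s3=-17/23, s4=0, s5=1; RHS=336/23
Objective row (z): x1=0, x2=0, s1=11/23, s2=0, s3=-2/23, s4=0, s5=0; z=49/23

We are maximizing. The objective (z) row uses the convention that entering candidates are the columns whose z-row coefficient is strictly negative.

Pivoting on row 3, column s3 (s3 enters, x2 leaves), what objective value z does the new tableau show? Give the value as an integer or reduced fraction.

5/2

Minimum ratio for s3: (17/23)/(4/23) = 17/4.
z changes by −(z-row coeff of s3)·ratio = −(-2/23)·(17/4) = 17/46.
New z = 49/23 + (17/46) = 5/2.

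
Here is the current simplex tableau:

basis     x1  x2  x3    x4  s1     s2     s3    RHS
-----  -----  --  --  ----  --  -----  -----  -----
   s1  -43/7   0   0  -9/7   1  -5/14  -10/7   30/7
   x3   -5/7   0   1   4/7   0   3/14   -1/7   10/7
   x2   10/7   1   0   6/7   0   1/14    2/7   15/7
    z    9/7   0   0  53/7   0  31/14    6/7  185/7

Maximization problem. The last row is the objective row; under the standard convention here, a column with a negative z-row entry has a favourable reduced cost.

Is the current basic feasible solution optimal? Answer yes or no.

yes

No objective-row coefficient is strictly negative, so no entering variable exists; the tableau is optimal.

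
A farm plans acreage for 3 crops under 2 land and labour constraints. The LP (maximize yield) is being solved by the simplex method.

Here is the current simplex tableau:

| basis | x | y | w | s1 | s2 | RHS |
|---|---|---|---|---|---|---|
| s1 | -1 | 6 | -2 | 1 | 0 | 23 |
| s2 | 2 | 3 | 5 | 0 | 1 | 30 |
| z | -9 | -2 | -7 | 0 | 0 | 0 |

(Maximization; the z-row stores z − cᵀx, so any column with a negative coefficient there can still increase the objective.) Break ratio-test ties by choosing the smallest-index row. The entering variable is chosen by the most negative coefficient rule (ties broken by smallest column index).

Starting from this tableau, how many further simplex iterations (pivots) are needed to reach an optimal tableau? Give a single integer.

pivot: x in, s2 out → z = 135
No improving column remains; optimal.

1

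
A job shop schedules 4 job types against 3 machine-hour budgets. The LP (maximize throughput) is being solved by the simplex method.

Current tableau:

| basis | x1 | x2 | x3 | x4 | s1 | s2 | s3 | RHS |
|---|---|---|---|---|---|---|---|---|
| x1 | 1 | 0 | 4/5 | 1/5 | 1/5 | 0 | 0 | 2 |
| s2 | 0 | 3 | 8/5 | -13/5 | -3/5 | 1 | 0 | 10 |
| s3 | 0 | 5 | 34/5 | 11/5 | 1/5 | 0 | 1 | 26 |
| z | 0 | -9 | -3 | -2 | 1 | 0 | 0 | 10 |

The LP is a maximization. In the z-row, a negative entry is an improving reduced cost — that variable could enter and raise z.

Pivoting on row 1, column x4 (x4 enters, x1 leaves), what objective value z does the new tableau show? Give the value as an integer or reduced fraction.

30

Minimum ratio for x4: 2/(1/5) = 10.
z changes by −(z-row coeff of x4)·ratio = −(-2)·10 = 20.
New z = 10 + 20 = 30.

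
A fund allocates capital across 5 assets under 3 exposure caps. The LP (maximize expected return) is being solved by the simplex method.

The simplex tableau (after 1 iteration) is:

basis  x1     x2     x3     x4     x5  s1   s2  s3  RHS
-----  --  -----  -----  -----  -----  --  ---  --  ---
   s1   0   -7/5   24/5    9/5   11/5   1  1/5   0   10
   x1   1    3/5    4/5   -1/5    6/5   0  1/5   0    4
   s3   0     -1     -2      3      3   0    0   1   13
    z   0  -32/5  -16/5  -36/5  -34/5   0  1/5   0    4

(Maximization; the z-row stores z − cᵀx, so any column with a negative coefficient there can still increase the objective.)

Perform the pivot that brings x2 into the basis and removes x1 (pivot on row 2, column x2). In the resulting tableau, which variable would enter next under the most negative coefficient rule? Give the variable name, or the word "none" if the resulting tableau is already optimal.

x4

Pivot element 3/5. New z-row = old z-row − (-32/5)·(row 2/(3/5)).
Updated z-row coefficients: x1: 32/3, x2: 0, x3: 16/3, x4: -28/3, x5: 6, s1: 0, s2: 7/3, s3: 0.
The most negative is -28/3 in column x4, so x4 would enter next.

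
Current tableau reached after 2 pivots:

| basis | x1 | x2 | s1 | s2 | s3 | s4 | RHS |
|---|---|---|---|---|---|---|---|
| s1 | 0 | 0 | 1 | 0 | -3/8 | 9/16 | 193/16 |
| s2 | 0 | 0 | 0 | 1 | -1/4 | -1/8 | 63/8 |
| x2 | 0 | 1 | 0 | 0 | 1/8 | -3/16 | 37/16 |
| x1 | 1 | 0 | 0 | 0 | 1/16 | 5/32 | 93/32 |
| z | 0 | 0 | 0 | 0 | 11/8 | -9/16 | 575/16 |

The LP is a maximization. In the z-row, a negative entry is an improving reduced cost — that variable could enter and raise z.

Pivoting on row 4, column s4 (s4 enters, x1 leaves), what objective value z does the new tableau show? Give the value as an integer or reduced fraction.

232/5

Minimum ratio for s4: (93/32)/(5/32) = 93/5.
z changes by −(z-row coeff of s4)·ratio = −(-9/16)·(93/5) = 837/80.
New z = 575/16 + (837/80) = 232/5.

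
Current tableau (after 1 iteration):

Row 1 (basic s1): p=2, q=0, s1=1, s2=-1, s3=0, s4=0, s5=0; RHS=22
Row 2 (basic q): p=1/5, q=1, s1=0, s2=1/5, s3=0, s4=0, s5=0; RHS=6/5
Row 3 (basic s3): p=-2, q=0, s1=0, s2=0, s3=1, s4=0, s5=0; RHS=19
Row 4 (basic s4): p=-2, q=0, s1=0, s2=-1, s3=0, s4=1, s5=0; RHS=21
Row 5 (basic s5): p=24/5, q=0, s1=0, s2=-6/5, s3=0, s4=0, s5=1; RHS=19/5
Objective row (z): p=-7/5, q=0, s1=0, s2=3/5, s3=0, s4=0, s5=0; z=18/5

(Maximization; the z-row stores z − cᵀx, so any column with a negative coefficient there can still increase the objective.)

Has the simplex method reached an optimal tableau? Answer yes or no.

no

Column p has objective-row coefficient -7/5, which is negative; an improving pivot exists, so not yet optimal.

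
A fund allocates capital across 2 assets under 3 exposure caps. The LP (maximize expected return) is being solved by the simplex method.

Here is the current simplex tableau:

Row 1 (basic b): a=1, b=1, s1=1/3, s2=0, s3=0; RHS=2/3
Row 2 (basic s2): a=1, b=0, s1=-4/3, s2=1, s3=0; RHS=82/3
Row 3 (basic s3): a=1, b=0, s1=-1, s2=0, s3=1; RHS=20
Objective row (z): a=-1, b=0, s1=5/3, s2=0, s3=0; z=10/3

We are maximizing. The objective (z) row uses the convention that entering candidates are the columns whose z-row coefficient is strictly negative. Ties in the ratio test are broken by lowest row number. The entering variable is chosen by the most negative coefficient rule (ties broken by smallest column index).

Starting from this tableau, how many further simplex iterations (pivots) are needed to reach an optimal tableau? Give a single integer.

1

pivot: a in, b out → z = 4
No improving column remains; optimal.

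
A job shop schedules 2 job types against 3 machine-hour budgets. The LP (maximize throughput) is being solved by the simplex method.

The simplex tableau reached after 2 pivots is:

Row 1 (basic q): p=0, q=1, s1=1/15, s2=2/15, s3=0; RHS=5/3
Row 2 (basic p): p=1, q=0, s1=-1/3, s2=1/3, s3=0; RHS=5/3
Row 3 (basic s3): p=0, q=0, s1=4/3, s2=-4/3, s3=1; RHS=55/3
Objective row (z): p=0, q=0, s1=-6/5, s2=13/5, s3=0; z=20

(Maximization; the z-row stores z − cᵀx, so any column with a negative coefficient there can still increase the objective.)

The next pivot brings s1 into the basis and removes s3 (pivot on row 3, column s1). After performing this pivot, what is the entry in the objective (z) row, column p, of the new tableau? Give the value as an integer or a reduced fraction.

0

Pivot element is row 3, column s1: 4/3.
Normalize row 3: new (row 3, p) = 0/(4/3) = 0.
z-row ← z-row − (-6/5)·(new row 3): 0 − (-6/5)·0 = 0.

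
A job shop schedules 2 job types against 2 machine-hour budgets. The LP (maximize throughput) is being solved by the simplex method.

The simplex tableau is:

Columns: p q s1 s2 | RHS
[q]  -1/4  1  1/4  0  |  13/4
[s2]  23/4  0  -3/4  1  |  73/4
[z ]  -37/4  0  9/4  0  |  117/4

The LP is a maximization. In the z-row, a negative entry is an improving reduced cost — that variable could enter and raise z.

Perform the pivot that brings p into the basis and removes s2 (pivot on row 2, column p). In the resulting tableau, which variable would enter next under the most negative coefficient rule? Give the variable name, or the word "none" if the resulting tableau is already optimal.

none

Pivot element 23/4. New z-row = old z-row − (-37/4)·(row 2/(23/4)).
Updated z-row coefficients: p: 0, q: 0, s1: 24/23, s2: 37/23.
No coefficient is strictly negative; the tableau after this pivot is optimal.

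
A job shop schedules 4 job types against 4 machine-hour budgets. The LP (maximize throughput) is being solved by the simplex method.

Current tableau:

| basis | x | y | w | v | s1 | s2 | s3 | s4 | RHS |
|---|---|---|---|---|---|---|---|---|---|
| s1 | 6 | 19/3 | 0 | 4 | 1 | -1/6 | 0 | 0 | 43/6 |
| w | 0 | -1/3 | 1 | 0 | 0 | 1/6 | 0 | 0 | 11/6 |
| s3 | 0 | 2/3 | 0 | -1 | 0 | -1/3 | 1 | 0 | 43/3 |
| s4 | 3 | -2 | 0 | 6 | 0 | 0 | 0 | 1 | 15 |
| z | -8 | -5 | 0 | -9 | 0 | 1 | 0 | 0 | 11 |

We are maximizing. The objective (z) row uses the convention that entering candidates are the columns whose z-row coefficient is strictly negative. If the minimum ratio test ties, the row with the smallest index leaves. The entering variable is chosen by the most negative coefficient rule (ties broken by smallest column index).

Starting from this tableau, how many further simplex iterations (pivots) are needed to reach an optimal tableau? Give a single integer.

1

pivot: v in, s1 out → z = 217/8
No improving column remains; optimal.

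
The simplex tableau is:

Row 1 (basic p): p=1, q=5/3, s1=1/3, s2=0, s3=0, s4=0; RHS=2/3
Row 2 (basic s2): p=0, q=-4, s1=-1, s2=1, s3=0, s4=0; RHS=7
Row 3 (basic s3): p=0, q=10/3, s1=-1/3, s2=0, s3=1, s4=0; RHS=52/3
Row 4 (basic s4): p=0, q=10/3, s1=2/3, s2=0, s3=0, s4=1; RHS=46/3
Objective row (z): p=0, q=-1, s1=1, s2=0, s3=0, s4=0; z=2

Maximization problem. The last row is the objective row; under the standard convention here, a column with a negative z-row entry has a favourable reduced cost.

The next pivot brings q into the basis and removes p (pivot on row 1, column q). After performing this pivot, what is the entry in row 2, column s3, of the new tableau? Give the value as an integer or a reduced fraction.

0

Pivot element is row 1, column q: 5/3.
Normalize row 1: new (row 1, s3) = 0/(5/3) = 0.
row 2 ← row 2 − (-4)·(new row 1): 0 − (-4)·0 = 0.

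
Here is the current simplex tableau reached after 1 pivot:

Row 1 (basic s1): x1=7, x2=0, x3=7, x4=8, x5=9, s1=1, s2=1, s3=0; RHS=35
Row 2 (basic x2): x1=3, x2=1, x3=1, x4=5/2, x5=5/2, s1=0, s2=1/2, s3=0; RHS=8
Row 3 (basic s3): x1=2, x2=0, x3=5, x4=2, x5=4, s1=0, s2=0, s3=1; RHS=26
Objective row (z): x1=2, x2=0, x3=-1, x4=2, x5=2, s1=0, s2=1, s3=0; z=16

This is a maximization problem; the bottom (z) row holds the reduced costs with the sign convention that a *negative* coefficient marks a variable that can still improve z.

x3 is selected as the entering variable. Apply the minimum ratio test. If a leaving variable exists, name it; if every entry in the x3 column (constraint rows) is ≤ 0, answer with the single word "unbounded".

s1

Ratios: row 1 (s1): 35/7 = 5; row 2 (x2): 8/1 = 8; row 3 (s3): 26/5 = 26/5.
Minimum ratio is in the s1 row, so s1 leaves.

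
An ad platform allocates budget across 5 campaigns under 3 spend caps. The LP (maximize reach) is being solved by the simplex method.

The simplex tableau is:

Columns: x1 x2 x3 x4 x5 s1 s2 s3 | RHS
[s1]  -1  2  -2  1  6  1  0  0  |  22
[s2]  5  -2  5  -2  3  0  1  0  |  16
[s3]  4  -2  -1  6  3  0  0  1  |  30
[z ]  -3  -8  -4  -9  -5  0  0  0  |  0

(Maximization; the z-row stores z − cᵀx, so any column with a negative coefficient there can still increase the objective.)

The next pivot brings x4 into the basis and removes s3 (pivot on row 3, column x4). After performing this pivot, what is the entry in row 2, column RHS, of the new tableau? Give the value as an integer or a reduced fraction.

Pivot element is row 3, column x4: 6.
Normalize row 3: new (row 3, RHS) = 30/6 = 5.
row 2 ← row 2 − (-2)·(new row 3): 16 − (-2)·5 = 26.

26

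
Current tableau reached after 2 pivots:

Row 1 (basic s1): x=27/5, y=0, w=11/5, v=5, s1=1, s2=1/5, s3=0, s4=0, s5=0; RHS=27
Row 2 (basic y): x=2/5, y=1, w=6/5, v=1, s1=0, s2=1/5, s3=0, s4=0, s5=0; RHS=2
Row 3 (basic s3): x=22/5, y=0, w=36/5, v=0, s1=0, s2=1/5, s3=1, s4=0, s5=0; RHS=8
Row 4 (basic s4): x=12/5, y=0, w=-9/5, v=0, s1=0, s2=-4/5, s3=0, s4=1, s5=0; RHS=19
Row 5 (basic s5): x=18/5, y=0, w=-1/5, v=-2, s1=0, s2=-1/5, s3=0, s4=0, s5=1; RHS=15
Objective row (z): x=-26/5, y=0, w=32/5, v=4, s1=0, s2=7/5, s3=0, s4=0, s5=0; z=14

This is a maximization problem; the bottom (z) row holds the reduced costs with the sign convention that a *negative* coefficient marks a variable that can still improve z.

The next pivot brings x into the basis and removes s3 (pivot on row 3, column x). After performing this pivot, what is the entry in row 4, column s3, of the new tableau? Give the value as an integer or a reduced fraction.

Pivot element is row 3, column x: 22/5.
Normalize row 3: new (row 3, s3) = 1/(22/5) = 5/22.
row 4 ← row 4 − (12/5)·(new row 3): 0 − (12/5)·(5/22) = -6/11.

-6/11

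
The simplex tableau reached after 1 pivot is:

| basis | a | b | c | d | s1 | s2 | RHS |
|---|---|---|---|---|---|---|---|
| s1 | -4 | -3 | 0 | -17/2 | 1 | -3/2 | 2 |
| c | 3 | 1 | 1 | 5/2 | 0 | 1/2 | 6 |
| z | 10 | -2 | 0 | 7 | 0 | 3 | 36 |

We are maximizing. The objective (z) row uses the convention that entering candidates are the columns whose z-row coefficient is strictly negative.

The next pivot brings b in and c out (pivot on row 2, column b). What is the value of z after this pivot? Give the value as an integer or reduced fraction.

Minimum ratio for b: 6/1 = 6.
z changes by −(z-row coeff of b)·ratio = −(-2)·6 = 12.
New z = 36 + 12 = 48.

48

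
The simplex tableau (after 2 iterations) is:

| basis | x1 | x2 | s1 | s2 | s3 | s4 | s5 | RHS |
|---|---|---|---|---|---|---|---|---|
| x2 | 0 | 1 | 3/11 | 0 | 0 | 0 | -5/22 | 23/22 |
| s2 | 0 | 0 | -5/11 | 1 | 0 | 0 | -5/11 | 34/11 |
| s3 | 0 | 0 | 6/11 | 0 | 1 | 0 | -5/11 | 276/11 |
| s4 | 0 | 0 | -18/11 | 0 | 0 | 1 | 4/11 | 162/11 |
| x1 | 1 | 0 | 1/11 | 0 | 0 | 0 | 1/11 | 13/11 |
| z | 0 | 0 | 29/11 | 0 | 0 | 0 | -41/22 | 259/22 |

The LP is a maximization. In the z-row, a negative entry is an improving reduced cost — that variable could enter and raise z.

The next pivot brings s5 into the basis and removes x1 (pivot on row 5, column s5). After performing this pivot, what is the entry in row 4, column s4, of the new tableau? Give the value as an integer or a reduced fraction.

1

Pivot element is row 5, column s5: 1/11.
Normalize row 5: new (row 5, s4) = 0/(1/11) = 0.
row 4 ← row 4 − (4/11)·(new row 5): 1 − (4/11)·0 = 1.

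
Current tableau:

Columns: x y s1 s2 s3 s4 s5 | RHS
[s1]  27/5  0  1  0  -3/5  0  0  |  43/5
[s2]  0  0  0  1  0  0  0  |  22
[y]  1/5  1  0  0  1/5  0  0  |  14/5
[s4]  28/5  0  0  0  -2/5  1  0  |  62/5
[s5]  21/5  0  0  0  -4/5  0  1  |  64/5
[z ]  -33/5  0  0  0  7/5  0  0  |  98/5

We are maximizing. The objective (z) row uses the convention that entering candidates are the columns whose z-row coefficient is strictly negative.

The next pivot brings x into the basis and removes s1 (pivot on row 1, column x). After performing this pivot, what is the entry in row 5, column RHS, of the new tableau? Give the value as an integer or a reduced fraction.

55/9

Pivot element is row 1, column x: 27/5.
Normalize row 1: new (row 1, RHS) = (43/5)/(27/5) = 43/27.
row 5 ← row 5 − (21/5)·(new row 1): 64/5 − (21/5)·(43/27) = 55/9.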